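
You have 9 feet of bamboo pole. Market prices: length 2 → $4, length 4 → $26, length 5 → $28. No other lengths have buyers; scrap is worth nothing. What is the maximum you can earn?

54

Build f[k] bottom-up: f[k] = max over allowed piece i of (p[i] + f[k−i]).
f[1] = 0
f[2] = 4
f[3] = 4
f[4] = 26
f[5] = 28
f[6] = 30  (first piece 2, then f[4]=26)
f[7] = 32  (first piece 2, then f[5]=28)
f[8] = 52  (first piece 4, then f[4]=26)
f[9] = 54  (first piece 4, then f[5]=28)
One optimal cutting: 5 + 4 → $54.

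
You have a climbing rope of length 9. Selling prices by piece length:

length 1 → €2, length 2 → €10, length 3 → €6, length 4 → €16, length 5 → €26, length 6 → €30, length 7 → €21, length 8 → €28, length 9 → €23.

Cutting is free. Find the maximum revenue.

Build best[k] bottom-up: best[k] = max over allowed piece i of (p[i] + best[k−i]).
best[1] = 2
best[2] = max(2+2, 10+0) = 10
best[3] = max(2+10, 10+2, 6+0) = 12
best[4] = max(2+12, 10+10, 6+2, 16+0) = 20
best[5] = max(2+20, 10+12, 6+10, 16+2, 26+0) = 26
best[6] = max(2+26, 10+20, 6+12, 16+10, 26+2, 30+0) = 30
best[7] = max(2+30, 10+26, 6+20, …, 30+2, 21+0) = 36
best[8] = max(2+36, 10+30, 6+26, …, 21+2, 28+0) = 40
best[9] = max(2+40, 10+36, 6+30, …, 28+2, 23+0) = 46
One optimal cutting: 5 + 2 + 2 → €26 + €10 + €10 = €46.

46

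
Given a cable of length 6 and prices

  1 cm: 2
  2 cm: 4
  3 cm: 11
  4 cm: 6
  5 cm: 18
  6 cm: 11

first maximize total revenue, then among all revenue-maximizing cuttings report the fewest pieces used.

Consider every possible first cut. r[k] is the best of p[i]+r[k−i] over all sellable i≤k.
r[1] = 2
r[2] = max(2+2, 4+0) = 4
r[3] = max(2+4, 4+2, 11+0) = 11
r[4] = max(2+11, 4+4, 11+2, 6+0) = 13
r[5] = max(2+13, 4+11, 11+4, 6+2, 18+0) = 18
r[6] = max(2+18, 4+13, 11+11, 6+4, 18+2, 11+0) = 22
Maximum revenue is 22.
Now minimize piece count subject to staying optimal: for each k, pieces[k] = 1 + min over i with p[i]+r[k−i]=r[k] of pieces[k−i].
pieces[3] = 1
pieces[4] = 2
pieces[5] = 1
pieces[6] = 2

2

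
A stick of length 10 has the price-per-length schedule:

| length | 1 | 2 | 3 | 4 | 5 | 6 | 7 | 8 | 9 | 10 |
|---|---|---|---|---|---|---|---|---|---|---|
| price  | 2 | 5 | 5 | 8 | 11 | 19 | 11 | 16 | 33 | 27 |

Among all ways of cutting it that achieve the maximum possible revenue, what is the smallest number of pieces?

2

Consider every possible first cut. r[k] is the best of p[i]+r[k−i] over all sellable i≤k.
r[1] = 2
r[2] = max(2+2, 5+0) = 5
r[3] = max(2+5, 5+2, 5+0) = 7
r[4] = max(2+7, 5+5, 5+2, 8+0) = 10
r[5] = max(2+10, 5+7, 5+5, 8+2, 11+0) = 12
r[6] = max(2+12, 5+10, 5+7, 8+5, 11+2, 19+0) = 19
r[7] = max(2+19, 5+12, 5+10, …, 19+2, 11+0) = 21
r[8] = max(2+21, 5+19, 5+12, …, 11+2, 16+0) = 24
r[9] = max(2+24, 5+21, 5+19, …, 16+2, 33+0) = 33
r[10] = max(2+33, 5+24, 5+21, …, 33+2, 27+0) = 35
Maximum revenue is 35.
Now minimize piece count subject to staying optimal: for each k, pieces[k] = 1 + min over i with p[i]+r[k−i]=r[k] of pieces[k−i].
pieces[7] = 2
pieces[8] = 2
pieces[9] = 1
pieces[10] = 2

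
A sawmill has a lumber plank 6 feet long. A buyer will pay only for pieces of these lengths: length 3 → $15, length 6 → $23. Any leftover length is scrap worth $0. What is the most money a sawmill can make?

30

Build f[k] bottom-up: f[k] = max over allowed piece i of (p[i] + f[k−i]).
f[1] = 0
f[2] = 0
f[3] = 15
f[4] = 15
f[5] = 15
f[6] = max(15+15, 23+0) = 30
One optimal cutting: 3 + 3 → $30.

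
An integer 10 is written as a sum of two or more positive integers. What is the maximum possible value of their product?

36

Fill m[k] for k=2..10: at each k try every first piece i and multiply by the better of (k−i) uncut or m[k−i].
m[2] = 1*max(1,0) = 1*1 = 1
m[3] = max(1*2, 2*1) = 2
m[4] = max(1*3, 2*2, 3*1) = 4
m[5] = max(1*4, 2*3, 3*2, 4*1) = 6
m[6] = max(1*6, 2*4, 3*3, 4*2, 5*1) = 9
m[7] = max(1*9, 2*6, 3*4, 4*3, 5*2, 6*1) = 12
m[8] = max(1*12, 2*9, 3*6, …, 6*2, 7*1) = 18
m[9] = max(1*18, 2*12, 3*9, …, 7*2, 8*1) = 27
m[10] = max(1*27, 2*18, 3*12, …, 8*2, 9*1) = 36
One optimal split: 3 + 3 + 2 + 2; product 3*3*2*2 = 36.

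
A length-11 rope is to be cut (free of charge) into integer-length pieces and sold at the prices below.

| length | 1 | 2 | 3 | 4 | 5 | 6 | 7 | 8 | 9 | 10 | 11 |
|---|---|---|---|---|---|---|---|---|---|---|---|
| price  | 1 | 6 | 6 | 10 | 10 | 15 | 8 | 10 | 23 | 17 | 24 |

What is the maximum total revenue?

Let v[k] be the best obtainable value from length k. For each k, try every first piece i and keep the best of price[i] + v[k−i].
v[1] = 1
v[2] = 6
v[3] = 7  (first piece 1, then v[2]=6)
v[4] = 12  (first piece 2, then v[2]=6)
v[5] = 13  (first piece 1, then v[4]=12)
v[6] = 18  (first piece 2, then v[4]=12)
v[7] = 19  (first piece 1, then v[6]=18)
v[8] = 24  (first piece 2, then v[6]=18)
v[9] = 25  (first piece 1, then v[8]=24)
v[10] = 30  (first piece 2, then v[8]=24)
v[11] = 31  (first piece 1, then v[10]=30)
One optimal cutting: 2 + 2 + 2 + 2 + 2 + 1 → $6 + $6 + $6 + $6 + $6 + $1 = $31.

31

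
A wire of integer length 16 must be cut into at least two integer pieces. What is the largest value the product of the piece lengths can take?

Define m[k] = max over 1≤i<k of i · max(k−i, m[k−i]); the inner max lets the remainder stay uncut if that's better.
m[2] = 1·max(1,0) = 1·1 = 1
m[3] = max(1·2, 2·1) = 2
m[4] = max(1·3, 2·2, 3·1) = 4
m[5] = max(1·4, 2·3, 3·2, 4·1) = 6
m[6] = max(1·6, 2·4, 3·3, 4·2, 5·1) = 9
m[7] = max(1·9, 2·6, 3·4, 4·3, 5·2, 6·1) = 12
m[8] = max(1·12, 2·9, 3·6, …, 6·2, 7·1) = 18
m[9] = max(1·18, 2·12, 3·9, …, 7·2, 8·1) = 27
m[10] = max(1·27, 2·18, 3·12, …, 8·2, 9·1) = 36
m[11] = max(1·36, 2·27, 3·18, …, 9·2, 10·1) = 54
m[12] = max(1·54, 2·36, 3·27, …, 10·2, 11·1) = 81
m[13] = max(1·81, 2·54, 3·36, …, 11·2, 12·1) = 108
m[14] = max(1·108, 2·81, 3·54, …, 12·2, 13·1) = 162
m[15] = max(1·162, 2·108, 3·81, …, 13·2, 14·1) = 243
m[16] = max(1·243, 2·162, 3·108, …, 14·2, 15·1) = 324
One optimal split: 3 + 3 + 3 + 3 + 2 + 2; product 3·3·3·3·2·2 = 324.

324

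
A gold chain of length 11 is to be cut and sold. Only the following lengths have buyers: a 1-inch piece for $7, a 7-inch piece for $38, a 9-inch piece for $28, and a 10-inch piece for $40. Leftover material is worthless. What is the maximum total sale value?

Consider every possible first cut. best[k] is the best of p[i]+best[k−i] over all sellable i≤k.
best[1] = 7
best[2] = 14  (first piece 1, then best[1]=7)
best[3] = 21  (first piece 1, then best[2]=14)
best[4] = 28  (first piece 1, then best[3]=21)
best[5] = 35  (first piece 1, then best[4]=28)
best[6] = 42  (first piece 1, then best[5]=35)
best[7] = 49  (first piece 1, then best[6]=42)
best[8] = 56  (first piece 1, then best[7]=49)
best[9] = 63  (first piece 1, then best[8]=56)
best[10] = 70  (first piece 1, then best[9]=63)
best[11] = 77  (first piece 1, then best[10]=70)
One optimal cutting: 1 + 1 + 1 + 1 + 1 + 1 + 1 + 1 + 1 + 1 + 1 → $77.

77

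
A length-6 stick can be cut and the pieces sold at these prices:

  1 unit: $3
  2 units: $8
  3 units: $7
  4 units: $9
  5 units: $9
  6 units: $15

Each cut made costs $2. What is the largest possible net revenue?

Consider every possible first cut. v[k] is the best of p[i]+v[k−i] over all sellable i≤k, charging 2 whenever i<k.
v[1] = 3
v[2] = max(3+3-2, 8+0) = 8
v[3] = max(3+8-2, 8+3-2, 7+0) = 9
v[4] = max(3+9-2, 8+8-2, 7+3-2, 9+0) = 14
v[5] = max(3+14-2, 8+9-2, 7+8-2, 9+3-2, 9+0) = 15
v[6] = max(3+15-2, 8+14-2, 7+9-2, 9+8-2, 9+3-2, 15+0) = 20
One optimal plan: pieces 2 + 2 + 2 (2 cuts) → $24 − $4 = $20.

20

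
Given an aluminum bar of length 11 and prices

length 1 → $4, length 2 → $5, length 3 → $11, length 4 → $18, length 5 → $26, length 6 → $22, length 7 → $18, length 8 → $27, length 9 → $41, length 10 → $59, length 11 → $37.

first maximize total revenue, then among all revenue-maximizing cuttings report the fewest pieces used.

Consider every possible first cut. r[k] is the best of p[i]+r[k−i] over all sellable i≤k.
r[1] = 4
r[2] = 8  (first piece 1, then r[1]=4)
r[3] = 12  (first piece 1, then r[2]=8)
r[4] = 18
r[5] = 26
r[6] = 30  (first piece 1, then r[5]=26)
r[7] = 34  (first piece 1, then r[6]=30)
r[8] = 38  (first piece 1, then r[7]=34)
r[9] = 44  (first piece 4, then r[5]=26)
r[10] = 59
r[11] = 63  (first piece 1, then r[10]=59)
Maximum revenue is $63.
Now minimize piece count subject to staying optimal: for each k, pieces[k] = 1 + min over i with p[i]+r[k−i]=r[k] of pieces[k−i].
pieces[8] = 4
pieces[9] = 2
pieces[10] = 1
pieces[11] = 2

2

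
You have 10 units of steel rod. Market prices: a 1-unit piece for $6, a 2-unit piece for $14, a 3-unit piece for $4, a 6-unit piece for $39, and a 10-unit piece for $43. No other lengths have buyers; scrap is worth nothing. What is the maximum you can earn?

Let r[k] be the best obtainable value from length k. For each k, try every first piece i and keep the best of price[i] + r[k−i].
r[1] = 6
r[2] = max(6+6, 14+0) = 14
r[3] = max(6+14, 14+6, 4+0) = 20
r[4] = max(6+20, 14+14, 4+6) = 28
r[5] = max(6+28, 14+20, 4+14) = 34
r[6] = max(6+34, 14+28, 4+20, 39+0) = 42
r[7] = max(6+42, 14+34, 4+28, 39+6) = 48
r[8] = max(6+48, 14+42, 4+34, 39+14) = 56
r[9] = max(6+56, 14+48, 4+42, 39+20) = 62
r[10] = max(6+62, 14+56, 4+48, 39+28, 43+0) = 70
One optimal cutting: 2 + 2 + 2 + 2 + 2 → $70.

70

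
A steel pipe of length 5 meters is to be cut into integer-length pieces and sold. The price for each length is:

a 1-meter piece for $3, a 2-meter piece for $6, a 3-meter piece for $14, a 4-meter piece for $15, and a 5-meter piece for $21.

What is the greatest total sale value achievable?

Build v[k] bottom-up: v[k] = max over allowed piece i of (p[i] + v[k−i]).
v[1] = 3
v[2] = max(3+3, 6+0) = 6
v[3] = max(3+6, 6+3, 14+0) = 14
v[4] = max(3+14, 6+6, 14+3, 15+0) = 17
v[5] = max(3+17, 6+14, 14+6, 15+3, 21+0) = 21
Best is to sell the whole 5-meter piece uncut for $21.

21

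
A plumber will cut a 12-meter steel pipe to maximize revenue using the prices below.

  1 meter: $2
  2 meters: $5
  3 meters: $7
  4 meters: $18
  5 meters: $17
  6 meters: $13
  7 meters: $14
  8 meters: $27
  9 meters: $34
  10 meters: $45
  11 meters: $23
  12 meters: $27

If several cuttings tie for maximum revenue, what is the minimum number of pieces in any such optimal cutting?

3

Build r[k] bottom-up: r[k] = max over allowed piece i of (p[i] + r[k−i]).
r[1] = 2
r[2] = max(2+2, 5+0) = 5
r[3] = max(2+5, 5+2, 7+0) = 7
r[4] = max(2+7, 5+5, 7+2, 18+0) = 18
r[5] = max(2+18, 5+7, 7+5, 18+2, 17+0) = 20
r[6] = max(2+20, 5+18, 7+7, 18+5, 17+2, 13+0) = 23
r[7] = max(2+23, 5+20, 7+18, …, 13+2, 14+0) = 25
r[8] = max(2+25, 5+23, 7+20, …, 14+2, 27+0) = 36
r[9] = max(2+36, 5+25, 7+23, …, 27+2, 34+0) = 38
r[10] = max(2+38, 5+36, 7+25, …, 34+2, 45+0) = 45
r[11] = max(2+45, 5+38, 7+36, …, 45+2, 23+0) = 47
r[12] = max(2+47, 5+45, 7+38, …, 23+2, 27+0) = 54
Maximum revenue is $54.
Now minimize piece count subject to staying optimal: for each k, pieces[k] = 1 + min over i with p[i]+r[k−i]=r[k] of pieces[k−i].
pieces[9] = 3
pieces[10] = 1
pieces[11] = 2
pieces[12] = 3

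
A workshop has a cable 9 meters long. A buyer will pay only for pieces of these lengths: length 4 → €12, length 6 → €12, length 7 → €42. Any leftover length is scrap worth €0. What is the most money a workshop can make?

42

Consider every possible first cut. f[k] is the best of p[i]+f[k−i] over all sellable i≤k.
f[1] = 0
f[2] = 0
f[3] = 0
f[4] = 12
f[5] = 12
f[6] = 12
f[7] = 42
f[8] = 42
f[9] = 42
One optimal cutting: pieces 7 with 2 meters of scrap → €42.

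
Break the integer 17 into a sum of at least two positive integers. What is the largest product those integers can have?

486

Define f[k] = max over 1≤i<k of i · max(k−i, f[k−i]); the inner max lets the remainder stay uncut if that's better.
f[2] = 1×max(1,0) = 1×1 = 1
f[3] = max(1×2, 2×1) = 2
f[4] = max(1×3, 2×2, 3×1) = 4
f[5] = max(1×4, 2×3, 3×2, 4×1) = 6
f[6] = max(1×6, 2×4, 3×3, 4×2, 5×1) = 9
f[7] = max(1×9, 2×6, 3×4, 4×3, 5×2, 6×1) = 12
f[8] = max(1×12, 2×9, 3×6, …, 6×2, 7×1) = 18
f[9] = max(1×18, 2×12, 3×9, …, 7×2, 8×1) = 27
f[10] = max(1×27, 2×18, 3×12, …, 8×2, 9×1) = 36
f[11] = max(1×36, 2×27, 3×18, …, 9×2, 10×1) = 54
f[12] = max(1×54, 2×36, 3×27, …, 10×2, 11×1) = 81
f[13] = max(1×81, 2×54, 3×36, …, 11×2, 12×1) = 108
f[14] = max(1×108, 2×81, 3×54, …, 12×2, 13×1) = 162
f[15] = max(1×162, 2×108, 3×81, …, 13×2, 14×1) = 243
f[16] = max(1×243, 2×162, 3×108, …, 14×2, 15×1) = 324
f[17] = max(1×324, 2×243, 3×162, …, 15×2, 16×1) = 486
One optimal split: 3 + 3 + 3 + 3 + 3 + 2; product 3×3×3×3×3×2 = 486.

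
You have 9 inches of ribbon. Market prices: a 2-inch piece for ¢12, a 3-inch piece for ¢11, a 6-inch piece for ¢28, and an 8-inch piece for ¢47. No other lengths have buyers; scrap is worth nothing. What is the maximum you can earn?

Build r[k] bottom-up: r[k] = max over allowed piece i of (p[i] + r[k−i]).
r[1] = 0
r[2] = 12
r[3] = max(12+0, 11+0) = 12
r[4] = max(12+12, 11+0) = 24
r[5] = max(12+12, 11+12) = 24
r[6] = max(12+24, 11+12, 28+0) = 36
r[7] = max(12+24, 11+24, 28+0) = 36
r[8] = max(12+36, 11+24, 28+12, 47+0) = 48
r[9] = max(12+36, 11+36, 28+12, 47+0) = 48
One optimal cutting: pieces 2 + 2 + 2 + 2 with 1 inch of scrap → ¢48.

48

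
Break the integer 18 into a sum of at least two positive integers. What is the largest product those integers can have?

Let g[k] be the best product for length k (with at least one cut). For each first piece i, the rest contributes max(k−i, g[k−i]).
g[2] = 1×max(1,0) = 1×1 = 1
g[3] = max(1×2, 2×1) = 2
g[4] = max(1×3, 2×2, 3×1) = 4
g[5] = max(1×4, 2×3, 3×2, 4×1) = 6
g[6] = max(1×6, 2×4, 3×3, 4×2, 5×1) = 9
g[7] = max(1×9, 2×6, 3×4, 4×3, 5×2, 6×1) = 12
g[8] = max(1×12, 2×9, 3×6, …, 6×2, 7×1) = 18
g[9] = max(1×18, 2×12, 3×9, …, 7×2, 8×1) = 27
g[10] = max(1×27, 2×18, 3×12, …, 8×2, 9×1) = 36
g[11] = max(1×36, 2×27, 3×18, …, 9×2, 10×1) = 54
g[12] = max(1×54, 2×36, 3×27, …, 10×2, 11×1) = 81
g[13] = max(1×81, 2×54, 3×36, …, 11×2, 12×1) = 108
g[14] = max(1×108, 2×81, 3×54, …, 12×2, 13×1) = 162
g[15] = max(1×162, 2×108, 3×81, …, 13×2, 14×1) = 243
g[16] = max(1×243, 2×162, 3×108, …, 14×2, 15×1) = 324
g[17] = max(1×324, 2×243, 3×162, …, 15×2, 16×1) = 486
g[18] = max(1×486, 2×324, 3×243, …, 16×2, 17×1) = 729
One optimal split: 3 + 3 + 3 + 3 + 3 + 3; product 3×3×3×3×3×3 = 729.

729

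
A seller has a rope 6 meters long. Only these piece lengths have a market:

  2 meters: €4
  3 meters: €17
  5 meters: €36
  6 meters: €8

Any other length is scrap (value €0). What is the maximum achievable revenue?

Build r[k] bottom-up: r[k] = max over allowed piece i of (p[i] + r[k−i]).
r[1] = 0
r[2] = 4
r[3] = max(4+0, 17+0) = 17
r[4] = max(4+4, 17+0) = 17
r[5] = max(4+17, 17+4, 36+0) = 36
r[6] = max(4+17, 17+17, 36+0, 8+0) = 36
One optimal cutting: pieces 5 with 1 meter of scrap → €36.

36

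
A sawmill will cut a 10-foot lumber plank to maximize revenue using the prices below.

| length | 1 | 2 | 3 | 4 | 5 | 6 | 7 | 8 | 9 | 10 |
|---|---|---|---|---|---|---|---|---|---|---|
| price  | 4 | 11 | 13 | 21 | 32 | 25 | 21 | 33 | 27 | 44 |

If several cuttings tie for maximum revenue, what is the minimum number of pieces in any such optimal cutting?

2

Build r[k] bottom-up: r[k] = max over allowed piece i of (p[i] + r[k−i]).
r[1] = 4
r[2] = max(4+4, 11+0) = 11
r[3] = max(4+11, 11+4, 13+0) = 15
r[4] = max(4+15, 11+11, 13+4, 21+0) = 22
r[5] = max(4+22, 11+15, 13+11, 21+4, 32+0) = 32
r[6] = max(4+32, 11+22, 13+15, 21+11, 32+4, 25+0) = 36
r[7] = max(4+36, 11+32, 13+22, …, 25+4, 21+0) = 43
r[8] = max(4+43, 11+36, 13+32, …, 21+4, 33+0) = 47
r[9] = max(4+47, 11+43, 13+36, …, 33+4, 27+0) = 54
r[10] = max(4+54, 11+47, 13+43, …, 27+4, 44+0) = 64
Maximum revenue is $64.
Now minimize piece count subject to staying optimal: for each k, pieces[k] = 1 + min over i with p[i]+r[k−i]=r[k] of pieces[k−i].
pieces[7] = 2
pieces[8] = 3
pieces[9] = 3
pieces[10] = 2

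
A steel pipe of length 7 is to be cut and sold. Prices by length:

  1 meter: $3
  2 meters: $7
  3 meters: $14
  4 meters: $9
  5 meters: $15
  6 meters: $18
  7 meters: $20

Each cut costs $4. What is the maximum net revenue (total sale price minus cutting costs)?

23

Let v[k] be the best obtainable value from length k. For each k, try every first piece i and keep the best of price[i] + v[k−i] minus the 4 cut fee when i<k.
v[1] = 3
v[2] = max(3+3-4, 7+0) = 7
v[3] = max(3+7-4, 7+3-4, 14+0) = 14
v[4] = max(3+14-4, 7+7-4, 14+3-4, 9+0) = 13
v[5] = max(3+13-4, 7+14-4, 14+7-4, 9+3-4, 15+0) = 17
v[6] = max(3+17-4, 7+13-4, 14+14-4, 9+7-4, 15+3-4, 18+0) = 24
v[7] = max(3+24-4, 7+17-4, 14+13-4, …, 18+3-4, 20+0) = 23
One optimal plan: pieces 3 + 3 + 1 (2 cuts) → $31 − $8 = $23.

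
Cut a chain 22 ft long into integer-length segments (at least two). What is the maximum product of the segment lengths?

2916

Let m[k] be the best product for length k (with at least one cut). For each first piece i, the rest contributes max(k−i, m[k−i]).
Small cases: m[2]=1, m[3]=2, m[4]=4, m[5]=6, m[6]=9, m[7]=12, m[8]=18, m[9]=27, m[10]=36, m[11]=54, m[12]=81, m[13]=108, m[14]=162, m[15]=243, m[16]=324.
m[17] = max(1·324, 2·243, 3·162, …, 15·2, 16·1) = 486
m[18] = max(1·486, 2·324, 3·243, …, 16·2, 17·1) = 729
m[19] = max(1·729, 2·486, 3·324, …, 17·2, 18·1) = 972
m[20] = max(1·972, 2·729, 3·486, …, 18·2, 19·1) = 1458
m[21] = max(1·1458, 2·972, 3·729, …, 19·2, 20·1) = 2187
m[22] = max(1·2187, 2·1458, 3·972, …, 20·2, 21·1) = 2916
One optimal split: 3 + 3 + 3 + 3 + 3 + 3 + 2 + 2; product 3·3·3·3·3·3·2·2 = 2916.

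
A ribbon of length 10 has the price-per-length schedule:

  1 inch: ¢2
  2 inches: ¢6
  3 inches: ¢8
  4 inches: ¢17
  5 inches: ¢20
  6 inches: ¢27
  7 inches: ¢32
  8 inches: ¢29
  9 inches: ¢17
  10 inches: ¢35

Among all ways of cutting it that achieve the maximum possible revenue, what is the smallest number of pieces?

Consider every possible first cut. r[k] is the best of p[i]+r[k−i] over all sellable i≤k.
r[1] = 2
r[2] = max(2+2, 6+0) = 6
r[3] = max(2+6, 6+2, 8+0) = 8
r[4] = max(2+8, 6+6, 8+2, 17+0) = 17
r[5] = max(2+17, 6+8, 8+6, 17+2, 20+0) = 20
r[6] = max(2+20, 6+17, 8+8, 17+6, 20+2, 27+0) = 27
r[7] = max(2+27, 6+20, 8+17, …, 27+2, 32+0) = 32
r[8] = max(2+32, 6+27, 8+20, …, 32+2, 29+0) = 34
r[9] = max(2+34, 6+32, 8+27, …, 29+2, 17+0) = 38
r[10] = max(2+38, 6+34, 8+32, …, 17+2, 35+0) = 44
Maximum revenue is ¢44.
Now minimize piece count subject to staying optimal: for each k, pieces[k] = 1 + min over i with p[i]+r[k−i]=r[k] of pieces[k−i].
pieces[7] = 1
pieces[8] = 2
pieces[9] = 2
pieces[10] = 2

2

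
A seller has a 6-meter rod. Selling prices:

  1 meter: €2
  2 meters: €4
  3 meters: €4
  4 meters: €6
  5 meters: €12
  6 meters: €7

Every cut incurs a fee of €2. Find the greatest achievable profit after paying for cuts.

Let net[k] be the best obtainable value from length k. For each k, try every first piece i and keep the best of price[i] + net[k−i] minus the 2 cut fee when i<k.
net[1] = 2
net[2] = max(2+2-2, 4+0) = 4
net[3] = max(2+4-2, 4+2-2, 4+0) = 4
net[4] = max(2+4-2, 4+4-2, 4+2-2, 6+0) = 6
net[5] = max(2+6-2, 4+4-2, 4+4-2, 6+2-2, 12+0) = 12
net[6] = max(2+12-2, 4+6-2, 4+4-2, 6+4-2, 12+2-2, 7+0) = 12
One optimal plan: pieces 5 + 1 (1 cut) → €14 − €2 = €12.

12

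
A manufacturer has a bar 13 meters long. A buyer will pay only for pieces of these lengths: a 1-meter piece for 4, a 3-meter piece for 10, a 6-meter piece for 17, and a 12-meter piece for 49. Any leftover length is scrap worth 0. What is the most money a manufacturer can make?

Let r[k] be the best obtainable value from length k. For each k, try every first piece i and keep the best of price[i] + r[k−i].
r[1] = 4
r[2] = 8  (first piece 1, then r[1]=4)
r[3] = max(4+8, 10+0) = 12
r[4] = max(4+12, 10+4) = 16
r[5] = max(4+16, 10+8) = 20
r[6] = max(4+20, 10+12, 17+0) = 24
r[7] = max(4+24, 10+16, 17+4) = 28
r[8] = max(4+28, 10+20, 17+8) = 32
r[9] = max(4+32, 10+24, 17+12) = 36
r[10] = max(4+36, 10+28, 17+16) = 40
r[11] = max(4+40, 10+32, 17+20) = 44
r[12] = max(4+44, 10+36, 17+24, 49+0) = 49
r[13] = max(4+49, 10+40, 17+28, 49+4) = 53
One optimal cutting: 12 + 1 → 53.

53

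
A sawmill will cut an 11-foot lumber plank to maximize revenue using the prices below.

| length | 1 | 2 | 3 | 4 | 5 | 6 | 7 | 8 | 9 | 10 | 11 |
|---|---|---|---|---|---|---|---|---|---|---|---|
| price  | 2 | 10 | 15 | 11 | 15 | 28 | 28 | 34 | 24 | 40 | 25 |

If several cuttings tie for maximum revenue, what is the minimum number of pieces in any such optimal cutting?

4

Let r[k] be the best obtainable value from length k. For each k, try every first piece i and keep the best of price[i] + r[k−i].
r[1] = 2
r[2] = max(2+2, 10+0) = 10
r[3] = max(2+10, 10+2, 15+0) = 15
r[4] = max(2+15, 10+10, 15+2, 11+0) = 20
r[5] = max(2+20, 10+15, 15+10, 11+2, 15+0) = 25
r[6] = max(2+25, 10+20, 15+15, 11+10, 15+2, 28+0) = 30
r[7] = max(2+30, 10+25, 15+20, …, 28+2, 28+0) = 35
r[8] = max(2+35, 10+30, 15+25, …, 28+2, 34+0) = 40
r[9] = max(2+40, 10+35, 15+30, …, 34+2, 24+0) = 45
r[10] = max(2+45, 10+40, 15+35, …, 24+2, 40+0) = 50
r[11] = max(2+50, 10+45, 15+40, …, 40+2, 25+0) = 55
Maximum revenue is $55.
Now minimize piece count subject to staying optimal: for each k, pieces[k] = 1 + min over i with p[i]+r[k−i]=r[k] of pieces[k−i].
pieces[8] = 3
pieces[9] = 3
pieces[10] = 4
pieces[11] = 4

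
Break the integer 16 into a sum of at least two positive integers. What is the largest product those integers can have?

324

Define P[k] = max over 1≤i<k of i · max(k−i, P[k−i]); the inner max lets the remainder stay uncut if that's better.
P[2] = 1×max(1,0) = 1×1 = 1
P[3] = max(1×2, 2×1) = 2
P[4] = max(1×3, 2×2, 3×1) = 4
P[5] = max(1×4, 2×3, 3×2, 4×1) = 6
P[6] = max(1×6, 2×4, 3×3, 4×2, 5×1) = 9
P[7] = max(1×9, 2×6, 3×4, 4×3, 5×2, 6×1) = 12
P[8] = max(1×12, 2×9, 3×6, …, 6×2, 7×1) = 18
P[9] = max(1×18, 2×12, 3×9, …, 7×2, 8×1) = 27
P[10] = max(1×27, 2×18, 3×12, …, 8×2, 9×1) = 36
P[11] = max(1×36, 2×27, 3×18, …, 9×2, 10×1) = 54
P[12] = max(1×54, 2×36, 3×27, …, 10×2, 11×1) = 81
P[13] = max(1×81, 2×54, 3×36, …, 11×2, 12×1) = 108
P[14] = max(1×108, 2×81, 3×54, …, 12×2, 13×1) = 162
P[15] = max(1×162, 2×108, 3×81, …, 13×2, 14×1) = 243
P[16] = max(1×243, 2×162, 3×108, …, 14×2, 15×1) = 324
One optimal split: 3 + 3 + 3 + 3 + 2 + 2; product 3×3×3×3×2×2 = 324.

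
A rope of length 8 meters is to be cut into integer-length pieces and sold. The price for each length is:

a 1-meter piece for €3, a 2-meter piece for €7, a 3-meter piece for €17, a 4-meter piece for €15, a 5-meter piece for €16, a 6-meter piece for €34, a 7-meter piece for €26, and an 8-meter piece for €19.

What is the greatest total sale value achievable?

41

Let R[k] be the best obtainable value from length k. For each k, try every first piece i and keep the best of price[i] + R[k−i].
R[1] = 3
R[2] = max(3+3, 7+0) = 7
R[3] = max(3+7, 7+3, 17+0) = 17
R[4] = max(3+17, 7+7, 17+3, 15+0) = 20
R[5] = max(3+20, 7+17, 17+7, 15+3, 16+0) = 24
R[6] = max(3+24, 7+20, 17+17, 15+7, 16+3, 34+0) = 34
R[7] = max(3+34, 7+24, 17+20, …, 34+3, 26+0) = 37
R[8] = max(3+37, 7+34, 17+24, …, 26+3, 19+0) = 41
One optimal cutting: 3 + 3 + 2 → €17 + €17 + €7 = €41.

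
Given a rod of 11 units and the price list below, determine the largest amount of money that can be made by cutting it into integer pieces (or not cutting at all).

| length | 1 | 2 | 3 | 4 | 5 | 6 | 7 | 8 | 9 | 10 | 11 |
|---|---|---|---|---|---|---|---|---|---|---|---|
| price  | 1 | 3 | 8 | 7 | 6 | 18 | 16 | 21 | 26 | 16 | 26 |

29

Consider every possible first cut. R[k] is the best of p[i]+R[k−i] over all sellable i≤k.
R[1] = 1
R[2] = 3
R[3] = 8
R[4] = 9  (first piece 1, then R[3]=8)
R[5] = 11  (first piece 2, then R[3]=8)
R[6] = 18
R[7] = 19  (first piece 1, then R[6]=18)
R[8] = 21  (first piece 2, then R[6]=18)
R[9] = 26  (first piece 3, then R[6]=18)
R[10] = 27  (first piece 1, then R[9]=26)
R[11] = 29  (first piece 2, then R[9]=26)
One optimal cutting: 6 + 3 + 2 → 18 + 8 + 3 = 29.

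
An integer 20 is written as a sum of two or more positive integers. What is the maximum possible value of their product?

1458

Define P[k] = max over 1≤i<k of i · max(k−i, P[k−i]); the inner max lets the remainder stay uncut if that's better.
Small cases: P[2]=1, P[3]=2, P[4]=4, P[5]=6, P[6]=9, P[7]=12, P[8]=18, P[9]=27, P[10]=36, P[11]=54, P[12]=81, P[13]=108.
P[14] = 2×max(12,81) = 2×81 = 162
P[15] = 3×max(12,81) = 3×81 = 243
P[16] = 2×max(14,162) = 2×162 = 324
P[17] = 2×max(15,243) = 2×243 = 486
P[18] = 3×max(15,243) = 3×243 = 729
P[19] = 2×max(17,486) = 2×486 = 972
P[20] = 2×max(18,729) = 2×729 = 1458
One optimal split: 3 + 3 + 3 + 3 + 3 + 3 + 2; product 3×3×3×3×3×3×2 = 1458.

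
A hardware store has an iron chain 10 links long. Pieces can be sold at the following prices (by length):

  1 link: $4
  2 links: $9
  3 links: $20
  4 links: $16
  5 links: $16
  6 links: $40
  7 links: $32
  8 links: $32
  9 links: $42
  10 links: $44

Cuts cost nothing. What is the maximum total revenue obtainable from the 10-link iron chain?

Consider every possible first cut. v[k] is the best of p[i]+v[k−i] over all sellable i≤k.
v[1] = 4
v[2] = 9
v[3] = 20
v[4] = 24  (first piece 1, then v[3]=20)
v[5] = 29  (first piece 2, then v[3]=20)
v[6] = 40  (first piece 3, then v[3]=20)
v[7] = 44  (first piece 1, then v[6]=40)
v[8] = 49  (first piece 2, then v[6]=40)
v[9] = 60  (first piece 3, then v[6]=40)
v[10] = 64  (first piece 1, then v[9]=60)
One optimal cutting: 3 + 3 + 3 + 1 → $20 + $20 + $20 + $4 = $64.

64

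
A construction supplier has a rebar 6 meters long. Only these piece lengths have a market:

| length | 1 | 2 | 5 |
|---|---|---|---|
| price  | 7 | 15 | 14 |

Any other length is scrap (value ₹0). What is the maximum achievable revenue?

Consider every possible first cut. best[k] is the best of p[i]+best[k−i] over all sellable i≤k.
best[1] = 7
best[2] = 15
best[3] = 22  (first piece 1, then best[2]=15)
best[4] = 30  (first piece 2, then best[2]=15)
best[5] = 37  (first piece 1, then best[4]=30)
best[6] = 45  (first piece 2, then best[4]=30)
One optimal cutting: 2 + 2 + 2 → ₹45.

45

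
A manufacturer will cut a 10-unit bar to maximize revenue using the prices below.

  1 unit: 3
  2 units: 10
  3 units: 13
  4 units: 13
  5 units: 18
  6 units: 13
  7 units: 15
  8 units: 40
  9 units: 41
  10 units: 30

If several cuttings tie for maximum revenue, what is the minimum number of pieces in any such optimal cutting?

2

Build r[k] bottom-up: r[k] = max over allowed piece i of (p[i] + r[k−i]).
r[1] = 3
r[2] = 10
r[3] = 13  (first piece 1, then r[2]=10)
r[4] = 20  (first piece 2, then r[2]=10)
r[5] = 23  (first piece 1, then r[4]=20)
r[6] = 30  (first piece 2, then r[4]=20)
r[7] = 33  (first piece 1, then r[6]=30)
r[8] = 40  (first piece 2, then r[6]=30)
r[9] = 43  (first piece 1, then r[8]=40)
r[10] = 50  (first piece 2, then r[8]=40)
Maximum revenue is 50.
Now minimize piece count subject to staying optimal: for each k, pieces[k] = 1 + min over i with p[i]+r[k−i]=r[k] of pieces[k−i].
pieces[7] = 3
pieces[8] = 1
pieces[9] = 2
pieces[10] = 2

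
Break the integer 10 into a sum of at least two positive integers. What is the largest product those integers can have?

Define f[k] = max over 1≤i<k of i · max(k−i, f[k−i]); the inner max lets the remainder stay uncut if that's better.
Small cases: f[2]=1, f[3]=2, f[4]=4, f[5]=6.
f[6] = 3*max(3,2) = 3*3 = 9
f[7] = 2*max(5,6) = 2*6 = 12
f[8] = 2*max(6,9) = 2*9 = 18
f[9] = 3*max(6,9) = 3*9 = 27
f[10] = 2*max(8,18) = 2*18 = 36
One optimal split: 3 + 3 + 2 + 2; product 3*3*2*2 = 36.

36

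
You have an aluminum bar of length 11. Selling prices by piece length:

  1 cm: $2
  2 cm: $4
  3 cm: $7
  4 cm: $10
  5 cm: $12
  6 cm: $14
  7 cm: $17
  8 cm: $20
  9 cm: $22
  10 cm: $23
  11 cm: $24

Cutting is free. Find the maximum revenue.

Consider every possible first cut. v[k] is the best of p[i]+v[k−i] over all sellable i≤k.
v[1] = 2
v[2] = 4  (first piece 1, then v[1]=2)
v[3] = 7
v[4] = 10
v[5] = 12  (first piece 1, then v[4]=10)
v[6] = 14  (first piece 1, then v[5]=12)
v[7] = 17  (first piece 3, then v[4]=10)
v[8] = 20  (first piece 4, then v[4]=10)
v[9] = 22  (first piece 1, then v[8]=20)
v[10] = 24  (first piece 1, then v[9]=22)
v[11] = 27  (first piece 3, then v[8]=20)
One optimal cutting: 4 + 4 + 3 → $10 + $10 + $7 = $27.

27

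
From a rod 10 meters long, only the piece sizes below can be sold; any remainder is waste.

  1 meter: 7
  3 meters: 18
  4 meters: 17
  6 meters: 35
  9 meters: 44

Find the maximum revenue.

Build r[k] bottom-up: r[k] = max over allowed piece i of (p[i] + r[k−i]).
r[1] = 7
r[2] = 14  (first piece 1, then r[1]=7)
r[3] = max(7+14, 18+0) = 21
r[4] = max(7+21, 18+7, 17+0) = 28
r[5] = max(7+28, 18+14, 17+7) = 35
r[6] = max(7+35, 18+21, 17+14, 35+0) = 42
r[7] = max(7+42, 18+28, 17+21, 35+7) = 49
r[8] = max(7+49, 18+35, 17+28, 35+14) = 56
r[9] = max(7+56, 18+42, 17+35, 35+21, 44+0) = 63
r[10] = max(7+63, 18+49, 17+42, 35+28, 44+7) = 70
One optimal cutting: 1 + 1 + 1 + 1 + 1 + 1 + 1 + 1 + 1 + 1 → 70.

70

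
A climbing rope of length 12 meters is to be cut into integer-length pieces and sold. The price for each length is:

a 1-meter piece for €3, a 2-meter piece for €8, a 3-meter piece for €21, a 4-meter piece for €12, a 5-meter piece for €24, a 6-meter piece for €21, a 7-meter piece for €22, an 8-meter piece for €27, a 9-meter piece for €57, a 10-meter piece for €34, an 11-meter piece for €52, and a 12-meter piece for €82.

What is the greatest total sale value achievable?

Build r[k] bottom-up: r[k] = max over allowed piece i of (p[i] + r[k−i]).
r[1] = 3
r[2] = 8
r[3] = 21
r[4] = 24  (first piece 1, then r[3]=21)
r[5] = 29  (first piece 2, then r[3]=21)
r[6] = 42  (first piece 3, then r[3]=21)
r[7] = 45  (first piece 1, then r[6]=42)
r[8] = 50  (first piece 2, then r[6]=42)
r[9] = 63  (first piece 3, then r[6]=42)
r[10] = 66  (first piece 1, then r[9]=63)
r[11] = 71  (first piece 2, then r[9]=63)
r[12] = 84  (first piece 3, then r[9]=63)
One optimal cutting: 3 + 3 + 3 + 3 → €21 + €21 + €21 + €21 = €84.

84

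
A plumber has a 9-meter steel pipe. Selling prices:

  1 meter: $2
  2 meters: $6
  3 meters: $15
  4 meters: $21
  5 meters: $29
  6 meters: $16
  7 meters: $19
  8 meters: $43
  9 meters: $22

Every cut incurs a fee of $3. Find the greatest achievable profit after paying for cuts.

Let net[k] be the best obtainable value from length k. For each k, try every first piece i and keep the best of price[i] + net[k−i] minus the 3 cut fee when i<k.
net[1] = 2
net[2] = 6
net[3] = 15
net[4] = 21
net[5] = 29
net[6] = 28  (first piece 1, then net[5]=29)
net[7] = 33  (first piece 3, then net[4]=21)
net[8] = 43
net[9] = 47  (first piece 4, then net[5]=29)
One optimal plan: pieces 5 + 4 (1 cut) → $50 − $3 = $47.

47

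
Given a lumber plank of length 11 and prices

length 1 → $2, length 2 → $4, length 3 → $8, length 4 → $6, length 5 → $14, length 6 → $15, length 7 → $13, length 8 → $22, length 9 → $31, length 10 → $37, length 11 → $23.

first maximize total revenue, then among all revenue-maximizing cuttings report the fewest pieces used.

2

Build r[k] bottom-up: r[k] = max over allowed piece i of (p[i] + r[k−i]).
r[1] = 2
r[2] = 4  (first piece 1, then r[1]=2)
r[3] = 8
r[4] = 10  (first piece 1, then r[3]=8)
r[5] = 14
r[6] = 16  (first piece 1, then r[5]=14)
r[7] = 18  (first piece 1, then r[6]=16)
r[8] = 22  (first piece 3, then r[5]=14)
r[9] = 31
r[10] = 37
r[11] = 39  (first piece 1, then r[10]=37)
Maximum revenue is $39.
Now minimize piece count subject to staying optimal: for each k, pieces[k] = 1 + min over i with p[i]+r[k−i]=r[k] of pieces[k−i].
pieces[8] = 1
pieces[9] = 1
pieces[10] = 1
pieces[11] = 2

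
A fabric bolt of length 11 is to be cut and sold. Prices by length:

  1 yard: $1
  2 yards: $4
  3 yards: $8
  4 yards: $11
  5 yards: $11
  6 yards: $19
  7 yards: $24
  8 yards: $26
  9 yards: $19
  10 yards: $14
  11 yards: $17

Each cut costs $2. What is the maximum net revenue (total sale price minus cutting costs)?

33

Consider every possible first cut. net[k] is the best of p[i]+net[k−i] over all sellable i≤k, charging 2 whenever i<k.
net[1] = 1
net[2] = max(1+1-2, 4+0) = 4
net[3] = max(1+4-2, 4+1-2, 8+0) = 8
net[4] = max(1+8-2, 4+4-2, 8+1-2, 11+0) = 11
net[5] = max(1+11-2, 4+8-2, 8+4-2, 11+1-2, 11+0) = 11
net[6] = max(1+11-2, 4+11-2, 8+8-2, 11+4-2, 11+1-2, 19+0) = 19
net[7] = max(1+19-2, 4+11-2, 8+11-2, …, 19+1-2, 24+0) = 24
net[8] = max(1+24-2, 4+19-2, 8+11-2, …, 24+1-2, 26+0) = 26
net[9] = max(1+26-2, 4+24-2, 8+19-2, …, 26+1-2, 19+0) = 26
net[10] = max(1+26-2, 4+26-2, 8+24-2, …, 19+1-2, 14+0) = 30
net[11] = max(1+30-2, 4+26-2, 8+26-2, …, 14+1-2, 17+0) = 33
One optimal plan: pieces 7 + 4 (1 cut) → $35 − $2 = $33.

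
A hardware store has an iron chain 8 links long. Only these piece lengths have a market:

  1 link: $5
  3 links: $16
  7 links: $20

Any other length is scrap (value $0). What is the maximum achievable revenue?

42

Consider every possible first cut. best[k] is the best of p[i]+best[k−i] over all sellable i≤k.
best[1] = 5
best[2] = 10  (first piece 1, then best[1]=5)
best[3] = max(5+10, 16+0) = 16
best[4] = max(5+16, 16+5) = 21
best[5] = max(5+21, 16+10) = 26
best[6] = max(5+26, 16+16) = 32
best[7] = max(5+32, 16+21, 20+0) = 37
best[8] = max(5+37, 16+26, 20+5) = 42
One optimal cutting: 3 + 3 + 1 + 1 → $42.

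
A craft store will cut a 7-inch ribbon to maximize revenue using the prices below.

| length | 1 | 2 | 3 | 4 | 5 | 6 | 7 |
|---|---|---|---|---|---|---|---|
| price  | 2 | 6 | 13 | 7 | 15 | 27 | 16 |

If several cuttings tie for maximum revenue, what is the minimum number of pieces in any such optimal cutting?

2

Consider every possible first cut. r[k] is the best of p[i]+r[k−i] over all sellable i≤k.
r[1] = 2
r[2] = max(2+2, 6+0) = 6
r[3] = max(2+6, 6+2, 13+0) = 13
r[4] = max(2+13, 6+6, 13+2, 7+0) = 15
r[5] = max(2+15, 6+13, 13+6, 7+2, 15+0) = 19
r[6] = max(2+19, 6+15, 13+13, 7+6, 15+2, 27+0) = 27
r[7] = max(2+27, 6+19, 13+15, …, 27+2, 16+0) = 29
Maximum revenue is ¢29.
Now minimize piece count subject to staying optimal: for each k, pieces[k] = 1 + min over i with p[i]+r[k−i]=r[k] of pieces[k−i].
pieces[4] = 2
pieces[5] = 2
pieces[6] = 1
pieces[7] = 2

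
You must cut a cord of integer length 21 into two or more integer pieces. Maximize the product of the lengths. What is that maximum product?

Let prod[k] be the best product for length k (with at least one cut). For each first piece i, the rest contributes max(k−i, prod[k−i]).
Small cases: prod[2]=1, prod[3]=2, prod[4]=4, prod[5]=6, prod[6]=9, prod[7]=12, prod[8]=18, prod[9]=27, prod[10]=36, prod[11]=54, prod[12]=81, prod[13]=108, prod[14]=162, prod[15]=243.
prod[16] = max(1·243, 2·162, 3·108, …, 14·2, 15·1) = 324
prod[17] = max(1·324, 2·243, 3·162, …, 15·2, 16·1) = 486
prod[18] = max(1·486, 2·324, 3·243, …, 16·2, 17·1) = 729
prod[19] = max(1·729, 2·486, 3·324, …, 17·2, 18·1) = 972
prod[20] = max(1·972, 2·729, 3·486, …, 18·2, 19·1) = 1458
prod[21] = max(1·1458, 2·972, 3·729, …, 19·2, 20·1) = 2187
One optimal split: 3 + 3 + 3 + 3 + 3 + 3 + 3; product 3·3·3·3·3·3·3 = 2187.

2187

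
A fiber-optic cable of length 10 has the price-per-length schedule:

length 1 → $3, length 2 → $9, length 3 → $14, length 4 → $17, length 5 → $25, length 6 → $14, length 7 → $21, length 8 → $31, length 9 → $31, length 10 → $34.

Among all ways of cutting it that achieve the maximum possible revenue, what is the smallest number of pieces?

Build r[k] bottom-up: r[k] = max over allowed piece i of (p[i] + r[k−i]).
r[1] = 3
r[2] = max(3+3, 9+0) = 9
r[3] = max(3+9, 9+3, 14+0) = 14
r[4] = max(3+14, 9+9, 14+3, 17+0) = 18
r[5] = max(3+18, 9+14, 14+9, 17+3, 25+0) = 25
r[6] = max(3+25, 9+18, 14+14, 17+9, 25+3, 14+0) = 28
r[7] = max(3+28, 9+25, 14+18, …, 14+3, 21+0) = 34
r[8] = max(3+34, 9+28, 14+25, …, 21+3, 31+0) = 39
r[9] = max(3+39, 9+34, 14+28, …, 31+3, 31+0) = 43
r[10] = max(3+43, 9+39, 14+34, …, 31+3, 34+0) = 50
Maximum revenue is $50.
Now minimize piece count subject to staying optimal: for each k, pieces[k] = 1 + min over i with p[i]+r[k−i]=r[k] of pieces[k−i].
pieces[7] = 2
pieces[8] = 2
pieces[9] = 3
pieces[10] = 2

2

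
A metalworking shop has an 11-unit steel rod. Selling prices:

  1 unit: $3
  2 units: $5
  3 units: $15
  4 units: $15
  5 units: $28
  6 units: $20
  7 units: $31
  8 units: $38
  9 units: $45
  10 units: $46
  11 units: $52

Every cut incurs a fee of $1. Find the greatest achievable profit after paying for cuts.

57

Let net[k] be the best obtainable value from length k. For each k, try every first piece i and keep the best of price[i] + net[k−i] minus the 1 cut fee when i<k.
net[1] = 3
net[2] = 5  (first piece 1, then net[1]=3)
net[3] = 15
net[4] = 17  (first piece 1, then net[3]=15)
net[5] = 28
net[6] = 30  (first piece 1, then net[5]=28)
net[7] = 32  (first piece 1, then net[6]=30)
net[8] = 42  (first piece 3, then net[5]=28)
net[9] = 45
net[10] = 55  (first piece 5, then net[5]=28)
net[11] = 57  (first piece 1, then net[10]=55)
One optimal plan: pieces 5 + 5 + 1 (2 cuts) → $59 − $2 = $57.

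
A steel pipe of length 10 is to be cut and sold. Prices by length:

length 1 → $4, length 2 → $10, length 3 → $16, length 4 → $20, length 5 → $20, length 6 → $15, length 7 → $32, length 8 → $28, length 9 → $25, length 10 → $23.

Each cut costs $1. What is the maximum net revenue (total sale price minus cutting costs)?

50

Let r[k] be the best obtainable value from length k. For each k, try every first piece i and keep the best of price[i] + r[k−i] minus the 1 cut fee when i<k.
r[1] = 4
r[2] = 10
r[3] = 16
r[4] = 20
r[5] = 25  (first piece 2, then r[3]=16)
r[6] = 31  (first piece 3, then r[3]=16)
r[7] = 35  (first piece 3, then r[4]=20)
r[8] = 40  (first piece 2, then r[6]=31)
r[9] = 46  (first piece 3, then r[6]=31)
r[10] = 50  (first piece 3, then r[7]=35)
One optimal plan: pieces 4 + 3 + 3 (2 cuts) → $52 − $2 = $50.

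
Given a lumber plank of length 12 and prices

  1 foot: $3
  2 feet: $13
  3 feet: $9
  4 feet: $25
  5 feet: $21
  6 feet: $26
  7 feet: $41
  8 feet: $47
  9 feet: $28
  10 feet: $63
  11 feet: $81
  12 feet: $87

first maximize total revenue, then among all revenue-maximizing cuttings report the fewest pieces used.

1

Build r[k] bottom-up: r[k] = max over allowed piece i of (p[i] + r[k−i]).
r[1] = 3
r[2] = 13
r[3] = 16  (first piece 1, then r[2]=13)
r[4] = 26  (first piece 2, then r[2]=13)
r[5] = 29  (first piece 1, then r[4]=26)
r[6] = 39  (first piece 2, then r[4]=26)
r[7] = 42  (first piece 1, then r[6]=39)
r[8] = 52  (first piece 2, then r[6]=39)
r[9] = 55  (first piece 1, then r[8]=52)
r[10] = 65  (first piece 2, then r[8]=52)
r[11] = 81
r[12] = 87
Maximum revenue is $87.
Now minimize piece count subject to staying optimal: for each k, pieces[k] = 1 + min over i with p[i]+r[k−i]=r[k] of pieces[k−i].
pieces[9] = 5
pieces[10] = 5
pieces[11] = 1
pieces[12] = 1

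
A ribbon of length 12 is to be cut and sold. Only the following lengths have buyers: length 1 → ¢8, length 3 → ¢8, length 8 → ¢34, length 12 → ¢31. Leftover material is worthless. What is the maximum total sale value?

96

Consider every possible first cut. r[k] is the best of p[i]+r[k−i] over all sellable i≤k.
r[1] = 8
r[2] = 16  (first piece 1, then r[1]=8)
r[3] = max(8+16, 8+0) = 24
r[4] = max(8+24, 8+8) = 32
r[5] = max(8+32, 8+16) = 40
r[6] = max(8+40, 8+24) = 48
r[7] = max(8+48, 8+32) = 56
r[8] = max(8+56, 8+40, 34+0) = 64
r[9] = max(8+64, 8+48, 34+8) = 72
r[10] = max(8+72, 8+56, 34+16) = 80
r[11] = max(8+80, 8+64, 34+24) = 88
r[12] = max(8+88, 8+72, 34+32, 31+0) = 96
One optimal cutting: 1 + 1 + 1 + 1 + 1 + 1 + 1 + 1 + 1 + 1 + 1 + 1 → ¢96.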